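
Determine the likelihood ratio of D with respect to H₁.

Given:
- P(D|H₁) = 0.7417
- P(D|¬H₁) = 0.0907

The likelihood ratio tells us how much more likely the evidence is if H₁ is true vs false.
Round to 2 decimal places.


Likelihood Ratio (LR) = P(D|H₁) / P(D|¬H₁)

LR = 0.7417 / 0.0907
   = 8.18

The evidence is 8.18 times more likely if H₁ is true than if H₁ is false.
Since LR > 1, the evidence supports H₁ over ¬H₁.


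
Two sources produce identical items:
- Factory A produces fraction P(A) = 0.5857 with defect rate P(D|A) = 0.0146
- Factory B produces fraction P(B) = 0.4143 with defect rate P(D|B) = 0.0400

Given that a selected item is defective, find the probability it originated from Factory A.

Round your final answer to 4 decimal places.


Let A = from Factory A, D = defective

Given:
- P(A) = 0.5857, P(B) = 0.4143
- P(D|A) = 0.0146, P(D|B) = 0.0400

Step 1: Find P(D)
P(D) = P(D|A)P(A) + P(D|B)P(B)
     = 0.0146 × 0.5857 + 0.0400 × 0.4143
     = 0.00855122 + 0.01657200
     = 0.02512322

Step 2: Apply Bayes' theorem
P(A|D) = P(D|A)P(A) / P(D)
       = 0.00855122 / 0.02512322
       = 0.3404


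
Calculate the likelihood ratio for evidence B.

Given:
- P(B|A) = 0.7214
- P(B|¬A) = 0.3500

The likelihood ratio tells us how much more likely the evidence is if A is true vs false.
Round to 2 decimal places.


Likelihood Ratio (LR) = P(B|A) / P(B|¬A)

LR = 0.7214 / 0.3500
   = 2.06

The evidence is 2.06 times more likely if A is true than if A is false.
Because LR exceeds 1, B is evidence for A.


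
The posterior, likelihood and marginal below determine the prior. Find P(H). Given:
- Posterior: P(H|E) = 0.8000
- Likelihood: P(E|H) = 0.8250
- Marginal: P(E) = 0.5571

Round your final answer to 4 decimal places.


From Bayes' theorem: P(H|E) = P(E|H) × P(H) / P(E)

Rearranging for P(H):
P(H) = P(H|E) × P(E) / P(E|H)
     = 0.8000 × 0.5571 / 0.8250
     = 0.44568000 / 0.8250
     = 0.5402


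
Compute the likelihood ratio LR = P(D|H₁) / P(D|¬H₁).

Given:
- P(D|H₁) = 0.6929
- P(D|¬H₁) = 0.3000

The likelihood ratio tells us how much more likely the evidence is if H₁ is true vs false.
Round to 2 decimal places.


Likelihood Ratio (LR) = P(D|H₁) / P(D|¬H₁)

LR = 0.6929 / 0.3000
   = 2.31

The evidence is 2.31 times more likely if H₁ is true than if H₁ is false.
Because LR exceeds 1, D is evidence for H₁.


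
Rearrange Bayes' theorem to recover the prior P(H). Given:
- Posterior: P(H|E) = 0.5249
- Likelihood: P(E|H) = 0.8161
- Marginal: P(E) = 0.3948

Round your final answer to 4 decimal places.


From Bayes' theorem: P(H|E) = P(E|H) × P(H) / P(E)

Rearranging for P(H):
P(H) = P(H|E) × P(E) / P(E|H)
     = 0.5249 × 0.3948 / 0.8161
     = 0.20723052 / 0.8161
     = 0.2539


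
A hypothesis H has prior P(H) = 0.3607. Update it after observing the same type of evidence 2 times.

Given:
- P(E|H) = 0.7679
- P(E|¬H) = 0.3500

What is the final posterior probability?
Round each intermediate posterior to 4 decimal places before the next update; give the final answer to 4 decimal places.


Sequential Bayesian updating:

Initial prior: P(H) = 0.3607

Update 1:
  P(E) = 0.7679 × 0.3607 + 0.3500 × 0.6393 = 0.27698153 + 0.22375500 = 0.50073653
  P(H|E) = 0.27698153 / 0.50073653 = 0.5531

Update 2:
  P(E) = 0.7679 × 0.5531 + 0.3500 × 0.4469 = 0.42472549 + 0.15641500 = 0.58114049
  P(H|E) = 0.42472549 / 0.58114049 = 0.7308

Final posterior: 0.7308


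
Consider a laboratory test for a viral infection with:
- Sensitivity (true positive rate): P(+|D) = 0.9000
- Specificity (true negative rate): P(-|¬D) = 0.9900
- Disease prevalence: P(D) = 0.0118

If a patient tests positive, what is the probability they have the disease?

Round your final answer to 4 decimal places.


Let D = has disease, + = positive test

Given:
- P(D) = 0.0118 (prevalence)
- P(+|D) = 0.9000 (sensitivity)
- P(-|¬D) = 0.9900 (specificity)
- P(+|¬D) = 0.0100 (false positive rate = 1 - specificity)

Step 1: Find P(+)
P(+) = P(+|D)P(D) + P(+|¬D)P(¬D)
     = 0.9000 × 0.0118 + 0.0100 × 0.9882
     = 0.01062000 + 0.00988200
     = 0.02050200

Step 2: Apply Bayes' theorem for P(D|+)
P(D|+) = P(+|D)P(D) / P(+)
       = 0.01062000 / 0.02050200
       = 0.5180


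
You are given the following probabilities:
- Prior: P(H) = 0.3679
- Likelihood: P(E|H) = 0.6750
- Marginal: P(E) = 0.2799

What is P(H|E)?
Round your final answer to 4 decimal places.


Using Bayes' theorem:

P(H|E) = P(E|H) × P(H) / P(E)
       = 0.6750 × 0.3679 / 0.2799
       = 0.24833250 / 0.2799
       = 0.8872

The evidence strengthens our belief in H.
Prior: 0.3679 → Posterior: 0.8872


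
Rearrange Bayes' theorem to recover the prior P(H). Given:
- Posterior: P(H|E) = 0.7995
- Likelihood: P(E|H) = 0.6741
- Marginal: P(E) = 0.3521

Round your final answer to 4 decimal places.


From Bayes' theorem: P(H|E) = P(E|H) × P(H) / P(E)

Rearranging for P(H):
P(H) = P(H|E) × P(E) / P(E|H)
     = 0.7995 × 0.3521 / 0.6741
     = 0.28150395 / 0.6741
     = 0.4176


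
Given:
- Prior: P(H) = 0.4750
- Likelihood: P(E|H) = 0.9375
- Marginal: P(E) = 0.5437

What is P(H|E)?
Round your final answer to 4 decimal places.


Using Bayes' theorem:

P(H|E) = P(E|H) × P(H) / P(E)
       = 0.9375 × 0.4750 / 0.5437
       = 0.44531250 / 0.5437
       = 0.8190

The evidence strengthens our belief in H.
Prior: 0.4750 → Posterior: 0.8190


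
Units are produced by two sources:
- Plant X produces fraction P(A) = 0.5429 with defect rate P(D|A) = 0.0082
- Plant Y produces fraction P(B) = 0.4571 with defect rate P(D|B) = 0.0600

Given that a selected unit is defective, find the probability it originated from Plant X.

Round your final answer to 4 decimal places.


Let A = from Plant X, D = defective

Given:
- P(A) = 0.5429, P(B) = 0.4571
- P(D|A) = 0.0082, P(D|B) = 0.0600

Step 1: Find P(D)
P(D) = P(D|A)P(A) + P(D|B)P(B)
     = 0.0082 × 0.5429 + 0.0600 × 0.4571
     = 0.00445178 + 0.02742600
     = 0.03187778

Step 2: Apply Bayes' theorem
P(A|D) = P(D|A)P(A) / P(D)
       = 0.00445178 / 0.03187778
       = 0.1397


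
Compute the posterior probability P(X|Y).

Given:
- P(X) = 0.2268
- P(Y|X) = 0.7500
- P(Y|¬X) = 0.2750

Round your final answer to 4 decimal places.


Bayes' theorem: P(X|Y) = P(Y|X) × P(X) / P(Y)

Step 1: Calculate P(Y) using law of total probability
P(Y) = P(Y|X)P(X) + P(Y|¬X)P(¬X)
     = 0.7500 × 0.2268 + 0.2750 × 0.7732
     = 0.17010000 + 0.21263000
     = 0.38273000

Step 2: Apply Bayes' theorem
P(X|Y) = P(Y|X) × P(X) / P(Y)
       = 0.17010000 / 0.38273000
       = 0.4444


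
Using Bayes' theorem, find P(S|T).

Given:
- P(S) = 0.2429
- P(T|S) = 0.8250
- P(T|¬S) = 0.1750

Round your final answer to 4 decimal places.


Bayes' theorem: P(S|T) = P(T|S) × P(S) / P(T)

Step 1: Calculate P(T) using law of total probability
P(T) = P(T|S)P(S) + P(T|¬S)P(¬S)
     = 0.8250 × 0.2429 + 0.1750 × 0.7571
     = 0.20039250 + 0.13249250
     = 0.33288500

Step 2: Apply Bayes' theorem
P(S|T) = P(T|S) × P(S) / P(T)
       = 0.20039250 / 0.33288500
       = 0.6020


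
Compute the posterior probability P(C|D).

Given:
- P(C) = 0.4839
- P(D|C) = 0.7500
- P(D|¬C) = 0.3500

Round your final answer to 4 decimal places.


Bayes' theorem: P(C|D) = P(D|C) × P(C) / P(D)

Step 1: Calculate P(D) using law of total probability
P(D) = P(D|C)P(C) + P(D|¬C)P(¬C)
     = 0.7500 × 0.4839 + 0.3500 × 0.5161
     = 0.36292500 + 0.18063500
     = 0.54356000

Step 2: Apply Bayes' theorem
P(C|D) = P(D|C) × P(C) / P(D)
       = 0.36292500 / 0.54356000
       = 0.6677


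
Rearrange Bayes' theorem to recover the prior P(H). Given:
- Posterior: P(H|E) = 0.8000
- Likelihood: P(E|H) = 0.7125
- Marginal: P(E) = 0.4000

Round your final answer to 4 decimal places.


From Bayes' theorem: P(H|E) = P(E|H) × P(H) / P(E)

Rearranging for P(H):
P(H) = P(H|E) × P(E) / P(E|H)
     = 0.8000 × 0.4000 / 0.7125
     = 0.32000000 / 0.7125
     = 0.4491


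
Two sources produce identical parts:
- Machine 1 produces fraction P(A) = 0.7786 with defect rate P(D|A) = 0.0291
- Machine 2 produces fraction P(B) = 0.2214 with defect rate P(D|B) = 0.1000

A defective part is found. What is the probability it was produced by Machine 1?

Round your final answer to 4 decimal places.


Let A = from Machine 1, D = defective

Given:
- P(A) = 0.7786, P(B) = 0.2214
- P(D|A) = 0.0291, P(D|B) = 0.1000

Step 1: Find P(D)
P(D) = P(D|A)P(A) + P(D|B)P(B)
     = 0.0291 × 0.7786 + 0.1000 × 0.2214
     = 0.02265726 + 0.02214000
     = 0.04479726

Step 2: Apply Bayes' theorem
P(A|D) = P(D|A)P(A) / P(D)
       = 0.02265726 / 0.04479726
       = 0.5058


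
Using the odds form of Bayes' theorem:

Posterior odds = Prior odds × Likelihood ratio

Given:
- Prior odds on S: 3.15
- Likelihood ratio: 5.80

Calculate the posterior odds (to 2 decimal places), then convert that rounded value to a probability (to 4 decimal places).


Step 1: Calculate posterior odds
Posterior odds = Prior odds × LR
               = 3.15 × 5.80
               = 18.27

Step 2: Convert to probability
P(S|E) = Posterior odds / (1 + Posterior odds)
       = 18.27 / (1 + 18.27)
       = 18.27 / 19.27
       = 0.9481

The evidence increased P(S) from 0.7590 to 0.9481.


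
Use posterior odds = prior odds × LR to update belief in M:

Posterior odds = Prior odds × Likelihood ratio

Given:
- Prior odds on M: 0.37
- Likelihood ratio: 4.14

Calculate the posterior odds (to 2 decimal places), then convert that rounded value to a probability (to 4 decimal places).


Step 1: Calculate posterior odds
Posterior odds = Prior odds × LR
               = 0.37 × 4.14
               = 1.53

Step 2: Convert to probability
P(M|E) = Posterior odds / (1 + Posterior odds)
       = 1.53 / (1 + 1.53)
       = 1.53 / 2.53
       = 0.6047

The evidence increased P(M) from 0.2701 to 0.6047.


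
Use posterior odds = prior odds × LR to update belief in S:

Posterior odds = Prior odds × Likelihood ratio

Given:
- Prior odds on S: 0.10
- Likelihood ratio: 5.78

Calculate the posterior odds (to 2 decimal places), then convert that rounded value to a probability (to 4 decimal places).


Step 1: Calculate posterior odds
Posterior odds = Prior odds × LR
               = 0.10 × 5.78
               = 0.58

Step 2: Convert to probability
P(S|E) = Posterior odds / (1 + Posterior odds)
       = 0.58 / (1 + 0.58)
       = 0.58 / 1.58
       = 0.3671

The evidence increased P(S) from 0.0909 to 0.3671.


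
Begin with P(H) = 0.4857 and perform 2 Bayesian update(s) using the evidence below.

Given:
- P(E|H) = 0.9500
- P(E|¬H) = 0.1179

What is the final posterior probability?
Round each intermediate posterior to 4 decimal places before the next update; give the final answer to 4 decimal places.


Sequential Bayesian updating:

Initial prior: P(H) = 0.4857

Update 1:
  P(E) = 0.9500 × 0.4857 + 0.1179 × 0.5143 = 0.46141500 + 0.06063597 = 0.52205097
  P(H|E) = 0.46141500 / 0.52205097 = 0.8839

Update 2:
  P(E) = 0.9500 × 0.8839 + 0.1179 × 0.1161 = 0.83970500 + 0.01368819 = 0.85339319
  P(H|E) = 0.83970500 / 0.85339319 = 0.9840

Final posterior: 0.9840


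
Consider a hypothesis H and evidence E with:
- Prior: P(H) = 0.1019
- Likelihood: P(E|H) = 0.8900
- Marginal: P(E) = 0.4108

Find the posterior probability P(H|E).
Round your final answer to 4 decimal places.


Using Bayes' theorem:

P(H|E) = P(E|H) × P(H) / P(E)
       = 0.8900 × 0.1019 / 0.4108
       = 0.09069100 / 0.4108
       = 0.2208

The evidence strengthens our belief in H.
Prior: 0.1019 → Posterior: 0.2208


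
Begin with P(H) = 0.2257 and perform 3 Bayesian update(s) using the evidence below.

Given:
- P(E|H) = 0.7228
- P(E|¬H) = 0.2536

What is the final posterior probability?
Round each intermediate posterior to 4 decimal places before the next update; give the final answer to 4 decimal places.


Sequential Bayesian updating:

Initial prior: P(H) = 0.2257

Update 1:
  P(E) = 0.7228 × 0.2257 + 0.2536 × 0.7743 = 0.16313596 + 0.19636248 = 0.35949844
  P(H|E) = 0.16313596 / 0.35949844 = 0.4538

Update 2:
  P(E) = 0.7228 × 0.4538 + 0.2536 × 0.5462 = 0.32800664 + 0.13851632 = 0.46652296
  P(H|E) = 0.32800664 / 0.46652296 = 0.7031

Update 3:
  P(E) = 0.7228 × 0.7031 + 0.2536 × 0.2969 = 0.50820068 + 0.07529384 = 0.58349452
  P(H|E) = 0.50820068 / 0.58349452 = 0.8710

Final posterior: 0.8710


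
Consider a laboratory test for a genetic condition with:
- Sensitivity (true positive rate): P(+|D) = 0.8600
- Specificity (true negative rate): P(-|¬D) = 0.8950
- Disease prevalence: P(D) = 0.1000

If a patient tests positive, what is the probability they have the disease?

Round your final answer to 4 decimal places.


Let D = has disease, + = positive test

Given:
- P(D) = 0.1000 (prevalence)
- P(+|D) = 0.8600 (sensitivity)
- P(-|¬D) = 0.8950 (specificity)
- P(+|¬D) = 0.1050 (false positive rate = 1 - specificity)

Step 1: Find P(+)
P(+) = P(+|D)P(D) + P(+|¬D)P(¬D)
     = 0.8600 × 0.1000 + 0.1050 × 0.9000
     = 0.08600000 + 0.09450000
     = 0.18050000

Step 2: Apply Bayes' theorem for P(D|+)
P(D|+) = P(+|D)P(D) / P(+)
       = 0.08600000 / 0.18050000
       = 0.4765


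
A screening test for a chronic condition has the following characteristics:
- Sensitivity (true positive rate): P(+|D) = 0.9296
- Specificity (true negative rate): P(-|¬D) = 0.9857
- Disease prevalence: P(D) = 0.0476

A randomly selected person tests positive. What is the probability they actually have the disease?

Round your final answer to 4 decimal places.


Let D = has disease, + = positive test

Given:
- P(D) = 0.0476 (prevalence)
- P(+|D) = 0.9296 (sensitivity)
- P(-|¬D) = 0.9857 (specificity)
- P(+|¬D) = 0.0143 (false positive rate = 1 - specificity)

Step 1: Find P(+)
P(+) = P(+|D)P(D) + P(+|¬D)P(¬D)
     = 0.9296 × 0.0476 + 0.0143 × 0.9524
     = 0.04424896 + 0.01361932
     = 0.05786828

Step 2: Apply Bayes' theorem for P(D|+)
P(D|+) = P(+|D)P(D) / P(+)
       = 0.04424896 / 0.05786828
       = 0.7646


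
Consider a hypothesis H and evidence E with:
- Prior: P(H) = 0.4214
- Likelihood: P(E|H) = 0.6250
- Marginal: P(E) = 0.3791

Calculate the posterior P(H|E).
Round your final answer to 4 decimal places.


Using Bayes' theorem:

P(H|E) = P(E|H) × P(H) / P(E)
       = 0.6250 × 0.4214 / 0.3791
       = 0.26337500 / 0.3791
       = 0.6947

The evidence strengthens our belief in H.
Prior: 0.4214 → Posterior: 0.6947


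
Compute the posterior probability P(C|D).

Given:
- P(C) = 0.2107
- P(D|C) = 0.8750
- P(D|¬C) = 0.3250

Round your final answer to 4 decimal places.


Bayes' theorem: P(C|D) = P(D|C) × P(C) / P(D)

Step 1: Calculate P(D) using law of total probability
P(D) = P(D|C)P(C) + P(D|¬C)P(¬C)
     = 0.8750 × 0.2107 + 0.3250 × 0.7893
     = 0.18436250 + 0.25652250
     = 0.44088500

Step 2: Apply Bayes' theorem
P(C|D) = P(D|C) × P(C) / P(D)
       = 0.18436250 / 0.44088500
       = 0.4182


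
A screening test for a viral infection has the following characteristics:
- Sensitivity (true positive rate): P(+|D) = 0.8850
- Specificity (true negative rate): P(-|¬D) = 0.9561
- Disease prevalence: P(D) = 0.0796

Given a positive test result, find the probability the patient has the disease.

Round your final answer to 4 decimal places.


Let D = has disease, + = positive test

Given:
- P(D) = 0.0796 (prevalence)
- P(+|D) = 0.8850 (sensitivity)
- P(-|¬D) = 0.9561 (specificity)
- P(+|¬D) = 0.0439 (false positive rate = 1 - specificity)

Step 1: Find P(+)
P(+) = P(+|D)P(D) + P(+|¬D)P(¬D)
     = 0.8850 × 0.0796 + 0.0439 × 0.9204
     = 0.07044600 + 0.04040556
     = 0.11085156

Step 2: Apply Bayes' theorem for P(D|+)
P(D|+) = P(+|D)P(D) / P(+)
       = 0.07044600 / 0.11085156
       = 0.6355


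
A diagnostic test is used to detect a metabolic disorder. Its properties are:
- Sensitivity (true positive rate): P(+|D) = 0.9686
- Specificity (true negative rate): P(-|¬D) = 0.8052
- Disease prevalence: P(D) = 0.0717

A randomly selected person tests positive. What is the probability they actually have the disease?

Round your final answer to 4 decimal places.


Let D = has disease, + = positive test

Given:
- P(D) = 0.0717 (prevalence)
- P(+|D) = 0.9686 (sensitivity)
- P(-|¬D) = 0.8052 (specificity)
- P(+|¬D) = 0.1948 (false positive rate = 1 - specificity)

Step 1: Find P(+)
P(+) = P(+|D)P(D) + P(+|¬D)P(¬D)
     = 0.9686 × 0.0717 + 0.1948 × 0.9283
     = 0.06944862 + 0.18083284
     = 0.25028146

Step 2: Apply Bayes' theorem for P(D|+)
P(D|+) = P(+|D)P(D) / P(+)
       = 0.06944862 / 0.25028146
       = 0.2775


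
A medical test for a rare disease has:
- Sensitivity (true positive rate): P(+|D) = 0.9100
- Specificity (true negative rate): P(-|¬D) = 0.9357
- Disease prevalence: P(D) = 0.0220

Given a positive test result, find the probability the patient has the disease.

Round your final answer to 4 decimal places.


Let D = has disease, + = positive test

Given:
- P(D) = 0.0220 (prevalence)
- P(+|D) = 0.9100 (sensitivity)
- P(-|¬D) = 0.9357 (specificity)
- P(+|¬D) = 0.0643 (false positive rate = 1 - specificity)

Step 1: Find P(+)
P(+) = P(+|D)P(D) + P(+|¬D)P(¬D)
     = 0.9100 × 0.0220 + 0.0643 × 0.9780
     = 0.02002000 + 0.06288540
     = 0.08290540

Step 2: Apply Bayes' theorem for P(D|+)
P(D|+) = P(+|D)P(D) / P(+)
       = 0.02002000 / 0.08290540
       = 0.2415


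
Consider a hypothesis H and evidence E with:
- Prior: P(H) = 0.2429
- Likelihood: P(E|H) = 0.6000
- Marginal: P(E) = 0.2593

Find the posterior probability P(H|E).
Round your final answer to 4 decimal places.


Using Bayes' theorem:

P(H|E) = P(E|H) × P(H) / P(E)
       = 0.6000 × 0.2429 / 0.2593
       = 0.14574000 / 0.2593
       = 0.5621

The evidence strengthens our belief in H.
Prior: 0.2429 → Posterior: 0.5621


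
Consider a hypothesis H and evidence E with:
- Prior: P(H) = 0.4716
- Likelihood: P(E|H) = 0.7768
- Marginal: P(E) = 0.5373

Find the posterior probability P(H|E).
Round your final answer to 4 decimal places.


Using Bayes' theorem:

P(H|E) = P(E|H) × P(H) / P(E)
       = 0.7768 × 0.4716 / 0.5373
       = 0.36633888 / 0.5373
       = 0.6818

The evidence strengthens our belief in H.
Prior: 0.4716 → Posterior: 0.6818


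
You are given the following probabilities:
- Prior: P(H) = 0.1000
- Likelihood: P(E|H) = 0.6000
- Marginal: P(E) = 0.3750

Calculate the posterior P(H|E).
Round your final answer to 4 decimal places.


Using Bayes' theorem:

P(H|E) = P(E|H) × P(H) / P(E)
       = 0.6000 × 0.1000 / 0.3750
       = 0.06000000 / 0.3750
       = 0.1600

The evidence strengthens our belief in H.
Prior: 0.1000 → Posterior: 0.1600


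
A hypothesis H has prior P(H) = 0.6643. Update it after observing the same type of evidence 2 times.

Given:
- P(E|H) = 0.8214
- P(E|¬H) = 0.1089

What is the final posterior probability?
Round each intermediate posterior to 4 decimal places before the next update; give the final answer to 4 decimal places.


Sequential Bayesian updating:

Initial prior: P(H) = 0.6643

Update 1:
  P(E) = 0.8214 × 0.6643 + 0.1089 × 0.3357 = 0.54565602 + 0.03655773 = 0.58221375
  P(H|E) = 0.54565602 / 0.58221375 = 0.9372

Update 2:
  P(E) = 0.8214 × 0.9372 + 0.1089 × 0.0628 = 0.76981608 + 0.00683892 = 0.77665500
  P(H|E) = 0.76981608 / 0.77665500 = 0.9912

Final posterior: 0.9912


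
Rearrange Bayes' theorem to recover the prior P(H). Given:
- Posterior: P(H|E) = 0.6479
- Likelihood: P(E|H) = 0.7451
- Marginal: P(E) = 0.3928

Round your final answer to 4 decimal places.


From Bayes' theorem: P(H|E) = P(E|H) × P(H) / P(E)

Rearranging for P(H):
P(H) = P(H|E) × P(E) / P(E|H)
     = 0.6479 × 0.3928 / 0.7451
     = 0.25449512 / 0.7451
     = 0.3416


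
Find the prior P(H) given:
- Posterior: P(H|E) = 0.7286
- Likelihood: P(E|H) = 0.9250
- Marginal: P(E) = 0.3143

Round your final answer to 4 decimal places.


From Bayes' theorem: P(H|E) = P(E|H) × P(H) / P(E)

Rearranging for P(H):
P(H) = P(H|E) × P(E) / P(E|H)
     = 0.7286 × 0.3143 / 0.9250
     = 0.22899898 / 0.9250
     = 0.2476


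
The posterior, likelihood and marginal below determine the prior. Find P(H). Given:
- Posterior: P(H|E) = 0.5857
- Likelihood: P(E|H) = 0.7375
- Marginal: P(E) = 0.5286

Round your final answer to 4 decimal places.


From Bayes' theorem: P(H|E) = P(E|H) × P(H) / P(E)

Rearranging for P(H):
P(H) = P(H|E) × P(E) / P(E|H)
     = 0.5857 × 0.5286 / 0.7375
     = 0.30960102 / 0.7375
     = 0.4198


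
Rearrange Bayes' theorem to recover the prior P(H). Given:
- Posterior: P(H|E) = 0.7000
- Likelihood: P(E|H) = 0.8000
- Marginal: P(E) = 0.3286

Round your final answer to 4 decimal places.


From Bayes' theorem: P(H|E) = P(E|H) × P(H) / P(E)

Rearranging for P(H):
P(H) = P(H|E) × P(E) / P(E|H)
     = 0.7000 × 0.3286 / 0.8000
     = 0.23002000 / 0.8000
     = 0.2875


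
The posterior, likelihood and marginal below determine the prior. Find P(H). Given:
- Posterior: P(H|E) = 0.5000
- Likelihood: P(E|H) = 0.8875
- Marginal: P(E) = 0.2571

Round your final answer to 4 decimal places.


From Bayes' theorem: P(H|E) = P(E|H) × P(H) / P(E)

Rearranging for P(H):
P(H) = P(H|E) × P(E) / P(E|H)
     = 0.5000 × 0.2571 / 0.8875
     = 0.12855000 / 0.8875
     = 0.1448


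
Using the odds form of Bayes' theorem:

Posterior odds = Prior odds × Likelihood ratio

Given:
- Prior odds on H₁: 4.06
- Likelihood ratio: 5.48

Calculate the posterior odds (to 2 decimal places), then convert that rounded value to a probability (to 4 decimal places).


Step 1: Calculate posterior odds
Posterior odds = Prior odds × LR
               = 4.06 × 5.48
               = 22.25

Step 2: Convert to probability
P(H₁|E) = Posterior odds / (1 + Posterior odds)
       = 22.25 / (1 + 22.25)
       = 22.25 / 23.25
       = 0.9570

The evidence increased P(H₁) from 0.8024 to 0.9570.


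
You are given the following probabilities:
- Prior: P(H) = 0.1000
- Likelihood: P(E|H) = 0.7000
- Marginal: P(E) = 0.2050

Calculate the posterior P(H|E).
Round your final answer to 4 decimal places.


Using Bayes' theorem:

P(H|E) = P(E|H) × P(H) / P(E)
       = 0.7000 × 0.1000 / 0.2050
       = 0.07000000 / 0.2050
       = 0.3415

The evidence strengthens our belief in H.
Prior: 0.1000 → Posterior: 0.3415


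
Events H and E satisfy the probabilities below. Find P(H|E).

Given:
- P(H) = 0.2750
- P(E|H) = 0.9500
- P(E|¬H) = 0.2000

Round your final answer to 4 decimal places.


Bayes' theorem: P(H|E) = P(E|H) × P(H) / P(E)

Step 1: Calculate P(E) using law of total probability
P(E) = P(E|H)P(H) + P(E|¬H)P(¬H)
     = 0.9500 × 0.2750 + 0.2000 × 0.7250
     = 0.26125000 + 0.14500000
     = 0.40625000

Step 2: Apply Bayes' theorem
P(H|E) = P(E|H) × P(H) / P(E)
       = 0.26125000 / 0.40625000
       = 0.6431


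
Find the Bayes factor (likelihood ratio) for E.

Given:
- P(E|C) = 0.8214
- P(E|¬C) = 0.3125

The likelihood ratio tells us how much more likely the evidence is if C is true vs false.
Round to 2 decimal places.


Likelihood Ratio (LR) = P(E|C) / P(E|¬C)

LR = 0.8214 / 0.3125
   = 2.63

The evidence is 2.63 times more likely if C is true than if C is false.
LR > 1, so observing E raises the odds in favor of C.


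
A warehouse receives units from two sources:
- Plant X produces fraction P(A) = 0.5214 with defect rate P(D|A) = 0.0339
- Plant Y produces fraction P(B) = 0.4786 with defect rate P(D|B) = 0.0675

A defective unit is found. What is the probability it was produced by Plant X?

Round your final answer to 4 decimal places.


Let A = from Plant X, D = defective

Given:
- P(A) = 0.5214, P(B) = 0.4786
- P(D|A) = 0.0339, P(D|B) = 0.0675

Step 1: Find P(D)
P(D) = P(D|A)P(A) + P(D|B)P(B)
     = 0.0339 × 0.5214 + 0.0675 × 0.4786
     = 0.01767546 + 0.03230550
     = 0.04998096

Step 2: Apply Bayes' theorem
P(A|D) = P(D|A)P(A) / P(D)
       = 0.01767546 / 0.04998096
       = 0.3536


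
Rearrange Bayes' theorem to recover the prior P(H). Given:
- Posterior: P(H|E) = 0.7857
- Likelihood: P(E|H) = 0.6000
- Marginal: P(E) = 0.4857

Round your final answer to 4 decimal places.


From Bayes' theorem: P(H|E) = P(E|H) × P(H) / P(E)

Rearranging for P(H):
P(H) = P(H|E) × P(E) / P(E|H)
     = 0.7857 × 0.4857 / 0.6000
     = 0.38161449 / 0.6000
     = 0.6360


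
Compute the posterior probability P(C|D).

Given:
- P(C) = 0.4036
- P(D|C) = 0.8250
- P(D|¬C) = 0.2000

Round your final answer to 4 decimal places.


Bayes' theorem: P(C|D) = P(D|C) × P(C) / P(D)

Step 1: Calculate P(D) using law of total probability
P(D) = P(D|C)P(C) + P(D|¬C)P(¬C)
     = 0.8250 × 0.4036 + 0.2000 × 0.5964
     = 0.33297000 + 0.11928000
     = 0.45225000

Step 2: Apply Bayes' theorem
P(C|D) = P(D|C) × P(C) / P(D)
       = 0.33297000 / 0.45225000
       = 0.7363


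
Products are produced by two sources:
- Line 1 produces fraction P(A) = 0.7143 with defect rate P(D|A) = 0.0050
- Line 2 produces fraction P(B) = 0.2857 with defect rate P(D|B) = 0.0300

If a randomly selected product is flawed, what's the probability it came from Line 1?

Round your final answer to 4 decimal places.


Let A = from Line 1, D = flawed

Given:
- P(A) = 0.7143, P(B) = 0.2857
- P(D|A) = 0.0050, P(D|B) = 0.0300

Step 1: Find P(D)
P(D) = P(D|A)P(A) + P(D|B)P(B)
     = 0.0050 × 0.7143 + 0.0300 × 0.2857
     = 0.00357150 + 0.00857100
     = 0.01214250

Step 2: Apply Bayes' theorem
P(A|D) = P(D|A)P(A) / P(D)
       = 0.00357150 / 0.01214250
       = 0.2941


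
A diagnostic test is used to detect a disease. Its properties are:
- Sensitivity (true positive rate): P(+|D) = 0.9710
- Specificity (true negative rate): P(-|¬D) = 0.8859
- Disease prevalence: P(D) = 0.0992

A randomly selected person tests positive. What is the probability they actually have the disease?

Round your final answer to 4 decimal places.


Let D = has disease, + = positive test

Given:
- P(D) = 0.0992 (prevalence)
- P(+|D) = 0.9710 (sensitivity)
- P(-|¬D) = 0.8859 (specificity)
- P(+|¬D) = 0.1141 (false positive rate = 1 - specificity)

Step 1: Find P(+)
P(+) = P(+|D)P(D) + P(+|¬D)P(¬D)
     = 0.9710 × 0.0992 + 0.1141 × 0.9008
     = 0.09632320 + 0.10278128
     = 0.19910448

Step 2: Apply Bayes' theorem for P(D|+)
P(D|+) = P(+|D)P(D) / P(+)
       = 0.09632320 / 0.19910448
       = 0.4838


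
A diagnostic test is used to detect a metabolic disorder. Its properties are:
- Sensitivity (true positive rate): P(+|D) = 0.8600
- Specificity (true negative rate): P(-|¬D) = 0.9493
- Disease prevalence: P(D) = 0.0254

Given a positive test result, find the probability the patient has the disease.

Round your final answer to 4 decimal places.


Let D = has disease, + = positive test

Given:
- P(D) = 0.0254 (prevalence)
- P(+|D) = 0.8600 (sensitivity)
- P(-|¬D) = 0.9493 (specificity)
- P(+|¬D) = 0.0507 (false positive rate = 1 - specificity)

Step 1: Find P(+)
P(+) = P(+|D)P(D) + P(+|¬D)P(¬D)
     = 0.8600 × 0.0254 + 0.0507 × 0.9746
     = 0.02184400 + 0.04941222
     = 0.07125622

Step 2: Apply Bayes' theorem for P(D|+)
P(D|+) = P(+|D)P(D) / P(+)
       = 0.02184400 / 0.07125622
       = 0.3066


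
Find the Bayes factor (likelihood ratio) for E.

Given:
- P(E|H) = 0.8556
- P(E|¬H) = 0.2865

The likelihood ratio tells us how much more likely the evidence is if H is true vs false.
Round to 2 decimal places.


Likelihood Ratio (LR) = P(E|H) / P(E|¬H)

LR = 0.8556 / 0.2865
   = 2.99

The evidence is 2.99 times more likely if H is true than if H is false.
LR > 1, so observing E raises the odds in favor of H.


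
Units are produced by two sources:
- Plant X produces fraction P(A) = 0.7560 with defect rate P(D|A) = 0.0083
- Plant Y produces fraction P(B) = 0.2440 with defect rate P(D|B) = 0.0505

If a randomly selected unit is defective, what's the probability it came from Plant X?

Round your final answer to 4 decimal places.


Let A = from Plant X, D = defective

Given:
- P(A) = 0.7560, P(B) = 0.2440
- P(D|A) = 0.0083, P(D|B) = 0.0505

Step 1: Find P(D)
P(D) = P(D|A)P(A) + P(D|B)P(B)
     = 0.0083 × 0.7560 + 0.0505 × 0.2440
     = 0.00627480 + 0.01232200
     = 0.01859680

Step 2: Apply Bayes' theorem
P(A|D) = P(D|A)P(A) / P(D)
       = 0.00627480 / 0.01859680
       = 0.3374


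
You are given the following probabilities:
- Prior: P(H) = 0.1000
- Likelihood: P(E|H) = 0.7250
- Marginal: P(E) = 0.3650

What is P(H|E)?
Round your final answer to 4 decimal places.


Using Bayes' theorem:

P(H|E) = P(E|H) × P(H) / P(E)
       = 0.7250 × 0.1000 / 0.3650
       = 0.07250000 / 0.3650
       = 0.1986

The evidence strengthens our belief in H.
Prior: 0.1000 → Posterior: 0.1986


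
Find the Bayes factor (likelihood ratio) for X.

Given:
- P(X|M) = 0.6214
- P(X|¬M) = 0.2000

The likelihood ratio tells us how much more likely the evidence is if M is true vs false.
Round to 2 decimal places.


Likelihood Ratio (LR) = P(X|M) / P(X|¬M)

LR = 0.6214 / 0.2000
   = 3.11

The evidence is 3.11 times more likely if M is true than if M is false.
Because LR exceeds 1, X is evidence for M.


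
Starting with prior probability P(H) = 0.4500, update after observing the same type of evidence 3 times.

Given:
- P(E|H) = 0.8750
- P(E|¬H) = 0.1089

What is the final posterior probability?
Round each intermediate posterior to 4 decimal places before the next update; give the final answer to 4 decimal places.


Sequential Bayesian updating:

Initial prior: P(H) = 0.4500

Update 1:
  P(E) = 0.8750 × 0.4500 + 0.1089 × 0.5500 = 0.39375000 + 0.05989500 = 0.45364500
  P(H|E) = 0.39375000 / 0.45364500 = 0.8680

Update 2:
  P(E) = 0.8750 × 0.8680 + 0.1089 × 0.1320 = 0.75950000 + 0.01437480 = 0.77387480
  P(H|E) = 0.75950000 / 0.77387480 = 0.9814

Update 3:
  P(E) = 0.8750 × 0.9814 + 0.1089 × 0.0186 = 0.85872500 + 0.00202554 = 0.86075054
  P(H|E) = 0.85872500 / 0.86075054 = 0.9976

Final posterior: 0.9976


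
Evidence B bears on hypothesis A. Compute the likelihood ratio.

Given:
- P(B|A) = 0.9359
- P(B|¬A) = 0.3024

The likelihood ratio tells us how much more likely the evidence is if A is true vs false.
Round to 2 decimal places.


Likelihood Ratio (LR) = P(B|A) / P(B|¬A)

LR = 0.9359 / 0.3024
   = 3.09

The evidence is 3.09 times more likely if A is true than if A is false.
Because LR exceeds 1, B is evidence for A.


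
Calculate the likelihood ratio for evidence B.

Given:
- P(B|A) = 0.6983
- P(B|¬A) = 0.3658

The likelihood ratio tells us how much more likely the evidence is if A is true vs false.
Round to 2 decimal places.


Likelihood Ratio (LR) = P(B|A) / P(B|¬A)

LR = 0.6983 / 0.3658
   = 1.91

The evidence is 1.91 times more likely if A is true than if A is false.
LR > 1, so observing B raises the odds in favor of A.


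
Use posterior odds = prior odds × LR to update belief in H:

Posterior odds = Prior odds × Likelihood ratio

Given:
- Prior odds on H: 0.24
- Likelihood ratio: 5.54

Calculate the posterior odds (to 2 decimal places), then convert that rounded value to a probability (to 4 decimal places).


Step 1: Calculate posterior odds
Posterior odds = Prior odds × LR
               = 0.24 × 5.54
               = 1.33

Step 2: Convert to probability
P(H|E) = Posterior odds / (1 + Posterior odds)
       = 1.33 / (1 + 1.33)
       = 1.33 / 2.33
       = 0.5708

The evidence increased P(H) from 0.1935 to 0.5708.


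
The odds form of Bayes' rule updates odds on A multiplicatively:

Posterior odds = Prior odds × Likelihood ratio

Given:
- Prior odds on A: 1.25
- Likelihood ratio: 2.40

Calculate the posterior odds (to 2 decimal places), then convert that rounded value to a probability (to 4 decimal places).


Step 1: Calculate posterior odds
Posterior odds = Prior odds × LR
               = 1.25 × 2.40
               = 3.00

Step 2: Convert to probability
P(A|E) = Posterior odds / (1 + Posterior odds)
       = 3.00 / (1 + 3.00)
       = 3.00 / 4.00
       = 0.7500

The evidence increased P(A) from 0.5556 to 0.7500.


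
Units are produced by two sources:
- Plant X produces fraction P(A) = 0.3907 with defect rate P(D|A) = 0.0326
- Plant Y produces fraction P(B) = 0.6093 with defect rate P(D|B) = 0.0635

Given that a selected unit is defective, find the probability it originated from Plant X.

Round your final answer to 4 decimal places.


Let A = from Plant X, D = defective

Given:
- P(A) = 0.3907, P(B) = 0.6093
- P(D|A) = 0.0326, P(D|B) = 0.0635

Step 1: Find P(D)
P(D) = P(D|A)P(A) + P(D|B)P(B)
     = 0.0326 × 0.3907 + 0.0635 × 0.6093
     = 0.01273682 + 0.03869055
     = 0.05142737

Step 2: Apply Bayes' theorem
P(A|D) = P(D|A)P(A) / P(D)
       = 0.01273682 / 0.05142737
       = 0.2477


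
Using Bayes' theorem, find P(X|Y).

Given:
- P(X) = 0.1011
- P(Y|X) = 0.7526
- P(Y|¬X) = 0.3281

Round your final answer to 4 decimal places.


Bayes' theorem: P(X|Y) = P(Y|X) × P(X) / P(Y)

Step 1: Calculate P(Y) using law of total probability
P(Y) = P(Y|X)P(X) + P(Y|¬X)P(¬X)
     = 0.7526 × 0.1011 + 0.3281 × 0.8989
     = 0.07608786 + 0.29492909
     = 0.37101695

Step 2: Apply Bayes' theorem
P(X|Y) = P(Y|X) × P(X) / P(Y)
       = 0.07608786 / 0.37101695
       = 0.2051


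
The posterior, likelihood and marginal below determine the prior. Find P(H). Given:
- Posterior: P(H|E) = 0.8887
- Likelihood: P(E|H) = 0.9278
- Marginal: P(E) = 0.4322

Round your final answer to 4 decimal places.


From Bayes' theorem: P(H|E) = P(E|H) × P(H) / P(E)

Rearranging for P(H):
P(H) = P(H|E) × P(E) / P(E|H)
     = 0.8887 × 0.4322 / 0.9278
     = 0.38409614 / 0.9278
     = 0.4140


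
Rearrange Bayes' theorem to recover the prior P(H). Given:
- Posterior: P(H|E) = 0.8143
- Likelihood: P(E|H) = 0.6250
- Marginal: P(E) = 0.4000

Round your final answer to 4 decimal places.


From Bayes' theorem: P(H|E) = P(E|H) × P(H) / P(E)

Rearranging for P(H):
P(H) = P(H|E) × P(E) / P(E|H)
     = 0.8143 × 0.4000 / 0.6250
     = 0.32572000 / 0.6250
     = 0.5212


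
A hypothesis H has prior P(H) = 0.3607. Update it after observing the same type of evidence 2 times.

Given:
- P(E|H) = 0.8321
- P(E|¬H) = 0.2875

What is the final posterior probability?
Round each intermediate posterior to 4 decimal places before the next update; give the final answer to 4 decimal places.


Sequential Bayesian updating:

Initial prior: P(H) = 0.3607

Update 1:
  P(E) = 0.8321 × 0.3607 + 0.2875 × 0.6393 = 0.30013847 + 0.18379875 = 0.48393722
  P(H|E) = 0.30013847 / 0.48393722 = 0.6202

Update 2:
  P(E) = 0.8321 × 0.6202 + 0.2875 × 0.3798 = 0.51606842 + 0.10919250 = 0.62526092
  P(H|E) = 0.51606842 / 0.62526092 = 0.8254

Final posterior: 0.8254


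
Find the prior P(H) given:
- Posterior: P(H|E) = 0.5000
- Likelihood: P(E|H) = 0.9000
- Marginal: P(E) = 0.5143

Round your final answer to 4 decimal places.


From Bayes' theorem: P(H|E) = P(E|H) × P(H) / P(E)

Rearranging for P(H):
P(H) = P(H|E) × P(E) / P(E|H)
     = 0.5000 × 0.5143 / 0.9000
     = 0.25715000 / 0.9000
     = 0.2857


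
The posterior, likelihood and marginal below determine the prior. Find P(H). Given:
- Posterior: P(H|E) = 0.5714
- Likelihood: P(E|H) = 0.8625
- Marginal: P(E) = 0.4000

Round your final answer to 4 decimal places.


From Bayes' theorem: P(H|E) = P(E|H) × P(H) / P(E)

Rearranging for P(H):
P(H) = P(H|E) × P(E) / P(E|H)
     = 0.5714 × 0.4000 / 0.8625
     = 0.22856000 / 0.8625
     = 0.2650


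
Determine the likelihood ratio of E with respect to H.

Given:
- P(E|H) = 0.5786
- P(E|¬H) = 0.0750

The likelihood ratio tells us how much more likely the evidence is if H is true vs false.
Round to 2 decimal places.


Likelihood Ratio (LR) = P(E|H) / P(E|¬H)

LR = 0.5786 / 0.0750
   = 7.71

The evidence is 7.71 times more likely if H is true than if H is false.
Since LR > 1, the evidence supports H over ¬H.


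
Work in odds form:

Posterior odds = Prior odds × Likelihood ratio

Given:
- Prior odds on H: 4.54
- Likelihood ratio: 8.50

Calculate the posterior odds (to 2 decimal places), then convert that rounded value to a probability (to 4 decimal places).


Step 1: Calculate posterior odds
Posterior odds = Prior odds × LR
               = 4.54 × 8.50
               = 38.59

Step 2: Convert to probability
P(H|E) = Posterior odds / (1 + Posterior odds)
       = 38.59 / (1 + 38.59)
       = 38.59 / 39.59
       = 0.9747

The evidence increased P(H) from 0.8195 to 0.9747.


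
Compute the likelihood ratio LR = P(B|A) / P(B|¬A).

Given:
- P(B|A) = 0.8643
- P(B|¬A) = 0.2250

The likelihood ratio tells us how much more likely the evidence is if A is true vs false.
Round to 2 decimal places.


Likelihood Ratio (LR) = P(B|A) / P(B|¬A)

LR = 0.8643 / 0.2250
   = 3.84

The evidence is 3.84 times more likely if A is true than if A is false.
Since LR > 1, the evidence supports A over ¬A.


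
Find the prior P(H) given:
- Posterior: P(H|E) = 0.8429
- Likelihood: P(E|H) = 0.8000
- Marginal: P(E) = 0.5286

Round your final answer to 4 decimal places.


From Bayes' theorem: P(H|E) = P(E|H) × P(H) / P(E)

Rearranging for P(H):
P(H) = P(H|E) × P(E) / P(E|H)
     = 0.8429 × 0.5286 / 0.8000
     = 0.44555694 / 0.8000
     = 0.5569


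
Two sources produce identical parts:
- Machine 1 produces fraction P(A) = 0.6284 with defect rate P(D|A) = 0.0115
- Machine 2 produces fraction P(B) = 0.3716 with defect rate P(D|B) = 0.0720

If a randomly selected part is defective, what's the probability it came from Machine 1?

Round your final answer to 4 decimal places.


Let A = from Machine 1, D = defective

Given:
- P(A) = 0.6284, P(B) = 0.3716
- P(D|A) = 0.0115, P(D|B) = 0.0720

Step 1: Find P(D)
P(D) = P(D|A)P(A) + P(D|B)P(B)
     = 0.0115 × 0.6284 + 0.0720 × 0.3716
     = 0.00722660 + 0.02675520
     = 0.03398180

Step 2: Apply Bayes' theorem
P(A|D) = P(D|A)P(A) / P(D)
       = 0.00722660 / 0.03398180
       = 0.2127


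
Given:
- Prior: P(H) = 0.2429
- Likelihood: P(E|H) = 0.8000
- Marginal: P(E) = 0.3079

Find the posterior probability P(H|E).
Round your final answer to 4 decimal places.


Using Bayes' theorem:

P(H|E) = P(E|H) × P(H) / P(E)
       = 0.8000 × 0.2429 / 0.3079
       = 0.19432000 / 0.3079
       = 0.6311

The evidence strengthens our belief in H.
Prior: 0.2429 → Posterior: 0.6311


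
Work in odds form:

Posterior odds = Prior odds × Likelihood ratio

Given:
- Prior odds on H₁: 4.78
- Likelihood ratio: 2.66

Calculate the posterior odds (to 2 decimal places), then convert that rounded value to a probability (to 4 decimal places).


Step 1: Calculate posterior odds
Posterior odds = Prior odds × LR
               = 4.78 × 2.66
               = 12.71

Step 2: Convert to probability
P(H₁|E) = Posterior odds / (1 + Posterior odds)
       = 12.71 / (1 + 12.71)
       = 12.71 / 13.71
       = 0.9271

The evidence increased P(H₁) from 0.8270 to 0.9271.


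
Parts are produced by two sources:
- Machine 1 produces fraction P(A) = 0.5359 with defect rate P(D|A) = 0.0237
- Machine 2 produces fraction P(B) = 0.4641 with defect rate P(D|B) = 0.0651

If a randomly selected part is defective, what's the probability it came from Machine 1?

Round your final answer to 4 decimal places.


Let A = from Machine 1, D = defective

Given:
- P(A) = 0.5359, P(B) = 0.4641
- P(D|A) = 0.0237, P(D|B) = 0.0651

Step 1: Find P(D)
P(D) = P(D|A)P(A) + P(D|B)P(B)
     = 0.0237 × 0.5359 + 0.0651 × 0.4641
     = 0.01270083 + 0.03021291
     = 0.04291374

Step 2: Apply Bayes' theorem
P(A|D) = P(D|A)P(A) / P(D)
       = 0.01270083 / 0.04291374
       = 0.2960


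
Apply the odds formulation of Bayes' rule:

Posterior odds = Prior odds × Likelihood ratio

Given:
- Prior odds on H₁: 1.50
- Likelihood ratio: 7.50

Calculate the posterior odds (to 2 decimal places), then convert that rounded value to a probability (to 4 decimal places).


Step 1: Calculate posterior odds
Posterior odds = Prior odds × LR
               = 1.50 × 7.50
               = 11.25

Step 2: Convert to probability
P(H₁|E) = Posterior odds / (1 + Posterior odds)
       = 11.25 / (1 + 11.25)
       = 11.25 / 12.25
       = 0.9184

The evidence increased P(H₁) from 0.6000 to 0.9184.


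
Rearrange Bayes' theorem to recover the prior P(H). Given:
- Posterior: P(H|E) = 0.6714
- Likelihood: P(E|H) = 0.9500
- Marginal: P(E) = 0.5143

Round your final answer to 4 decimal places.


From Bayes' theorem: P(H|E) = P(E|H) × P(H) / P(E)

Rearranging for P(H):
P(H) = P(H|E) × P(E) / P(E|H)
     = 0.6714 × 0.5143 / 0.9500
     = 0.34530102 / 0.9500
     = 0.3635
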